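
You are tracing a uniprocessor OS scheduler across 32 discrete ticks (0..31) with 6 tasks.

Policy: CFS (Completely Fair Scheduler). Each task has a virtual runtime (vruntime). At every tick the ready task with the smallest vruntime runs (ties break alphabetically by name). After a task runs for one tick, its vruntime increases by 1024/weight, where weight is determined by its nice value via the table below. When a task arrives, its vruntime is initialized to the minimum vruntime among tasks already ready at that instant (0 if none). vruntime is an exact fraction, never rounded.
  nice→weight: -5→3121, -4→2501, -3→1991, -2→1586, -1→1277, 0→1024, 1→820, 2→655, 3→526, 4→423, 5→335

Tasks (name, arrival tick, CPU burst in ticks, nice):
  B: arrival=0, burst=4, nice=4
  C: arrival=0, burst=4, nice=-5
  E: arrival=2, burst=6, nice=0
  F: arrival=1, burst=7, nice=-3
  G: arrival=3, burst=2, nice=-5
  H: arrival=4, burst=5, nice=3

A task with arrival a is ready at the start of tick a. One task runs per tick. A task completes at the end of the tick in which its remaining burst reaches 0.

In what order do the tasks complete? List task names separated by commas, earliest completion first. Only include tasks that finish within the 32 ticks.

completion order = G, C, F, E, B, H

t=0: vr[B=0 C=0] → run B
t=1: vr[B=1024/423 C=0 F=0] → run C
t=2: vr[B=1024/423 C=1024/3121 E=0 F=0] → run E
t=3: vr[B=1024/423 C=1024/3121 E=1 F=0 G=0] → run F
t=4: vr[B=1024/423 C=1024/3121 E=1 F=1024/1991 G=0 H=0] → run G
t=5: vr[B=1024/423 C=1024/3121 E=1 F=1024/1991 G=1024/3121 H=0] → run H
t=6: vr[B=1024/423 C=1024/3121 E=1 F=1024/1991 G=1024/3121 H=512/263] → run C
t=7: vr[B=1024/423 C=2048/3121 E=1 F=1024/1991 G=1024/3121 H=512/263] → run G
t=8: vr[B=1024/423 C=2048/3121 E=1 F=1024/1991 H=512/263] → run F
t=9: vr[B=1024/423 C=2048/3121 E=1 F=2048/1991 H=512/263] → run C
t=10: vr[B=1024/423 C=3072/3121 E=1 F=2048/1991 H=512/263] → run C
t=11: vr[B=1024/423 E=1 F=2048/1991 H=512/263] → run E
t=12: vr[B=1024/423 E=2 F=2048/1991 H=512/263] → run F
t=13: vr[B=1024/423 E=2 F=3072/1991 H=512/263] → run F
t=14: vr[B=1024/423 E=2 F=4096/1991 H=512/263] → run H
t=15: vr[B=1024/423 E=2 F=4096/1991 H=1024/263] → run E
t=16: vr[B=1024/423 E=3 F=4096/1991 H=1024/263] → run F
t=17: vr[B=1024/423 E=3 F=5120/1991 H=1024/263] → run B
t=18: vr[B=2048/423 E=3 F=5120/1991 H=1024/263] → run F
t=19: vr[B=2048/423 E=3 F=6144/1991 H=1024/263] → run E
t=20: vr[B=2048/423 E=4 F=6144/1991 H=1024/263] → run F
t=21: vr[B=2048/423 E=4 H=1024/263] → run H
t=22: vr[B=2048/423 E=4 H=1536/263] → run E
t=23: vr[B=2048/423 E=5 H=1536/263] → run B
t=24: vr[B=1024/141 E=5 H=1536/263] → run E
t=25: vr[B=1024/141 H=1536/263] → run H
t=26: vr[B=1024/141 H=2048/263] → run B
t=27: vr[H=2048/263] → run H
t=28: (idle)
t=29: (idle)
t=30: (idle)
t=31: (idle)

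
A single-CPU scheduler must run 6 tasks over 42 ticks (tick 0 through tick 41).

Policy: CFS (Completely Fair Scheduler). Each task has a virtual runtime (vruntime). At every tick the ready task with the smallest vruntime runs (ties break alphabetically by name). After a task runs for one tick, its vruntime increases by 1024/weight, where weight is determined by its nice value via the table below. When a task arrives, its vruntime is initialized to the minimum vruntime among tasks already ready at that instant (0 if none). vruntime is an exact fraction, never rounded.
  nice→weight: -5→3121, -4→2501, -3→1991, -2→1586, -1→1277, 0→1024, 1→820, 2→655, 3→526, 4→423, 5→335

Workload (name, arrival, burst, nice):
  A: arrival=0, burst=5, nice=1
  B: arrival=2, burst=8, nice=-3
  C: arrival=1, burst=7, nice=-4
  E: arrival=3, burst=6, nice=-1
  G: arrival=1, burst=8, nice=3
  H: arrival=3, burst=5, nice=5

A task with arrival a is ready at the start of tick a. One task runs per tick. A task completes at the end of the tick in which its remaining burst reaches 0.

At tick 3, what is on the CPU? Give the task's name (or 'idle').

running at tick 3 = C

t=0: vr[A=0] → run A
t=1: vr[A=256/205 C=256/205 G=256/205] → run A
t=2: vr[A=512/205 B=256/205 C=256/205 G=256/205] → run B
t=3: vr[A=512/205 B=719616/408155 C=256/205 E=256/205 G=256/205 H=256/205] → run C
t=4: vr[A=512/205 B=719616/408155 C=20736/12505 E=256/205 G=256/205 H=256/205] → run E
t=5: vr[A=512/205 B=719616/408155 C=20736/12505 E=536832/261785 G=256/205 H=256/205] → run G
t=6: vr[A=512/205 B=719616/408155 C=20736/12505 E=536832/261785 G=172288/53915 H=256/205] → run H
t=7: vr[A=512/205 B=719616/408155 C=20736/12505 E=536832/261785 G=172288/53915 H=59136/13735] → run C
t=8: vr[A=512/205 B=719616/408155 C=25856/12505 E=536832/261785 G=172288/53915 H=59136/13735] → run B
t=9: vr[A=512/205 B=929536/408155 C=25856/12505 E=536832/261785 G=172288/53915 H=59136/13735] → run E
t=10: vr[A=512/205 B=929536/408155 C=25856/12505 E=746752/261785 G=172288/53915 H=59136/13735] → run C
t=11: vr[A=512/205 B=929536/408155 C=30976/12505 E=746752/261785 G=172288/53915 H=59136/13735] → run B
t=12: vr[A=512/205 B=1139456/408155 C=30976/12505 E=746752/261785 G=172288/53915 H=59136/13735] → run C
t=13: vr[A=512/205 B=1139456/408155 C=36096/12505 E=746752/261785 G=172288/53915 H=59136/13735] → run A
t=14: vr[A=768/205 B=1139456/408155 C=36096/12505 E=746752/261785 G=172288/53915 H=59136/13735] → run B
t=15: vr[A=768/205 B=1349376/408155 C=36096/12505 E=746752/261785 G=172288/53915 H=59136/13735] → run E
t=16: vr[A=768/205 B=1349376/408155 C=36096/12505 E=956672/261785 G=172288/53915 H=59136/13735] → run C
t=17: vr[A=768/205 B=1349376/408155 C=41216/12505 E=956672/261785 G=172288/53915 H=59136/13735] → run G
t=18: vr[A=768/205 B=1349376/408155 C=41216/12505 E=956672/261785 G=277248/53915 H=59136/13735] → run C
t=19: vr[A=768/205 B=1349376/408155 C=46336/12505 E=956672/261785 G=277248/53915 H=59136/13735] → run B
t=20: vr[A=768/205 B=1559296/408155 C=46336/12505 E=956672/261785 G=277248/53915 H=59136/13735] → run E
t=21: vr[A=768/205 B=1559296/408155 C=46336/12505 E=1166592/261785 G=277248/53915 H=59136/13735] → run C
t=22: vr[A=768/205 B=1559296/408155 E=1166592/261785 G=277248/53915 H=59136/13735] → run A
t=23: vr[A=1024/205 B=1559296/408155 E=1166592/261785 G=277248/53915 H=59136/13735] → run B
t=24: vr[A=1024/205 B=1769216/408155 E=1166592/261785 G=277248/53915 H=59136/13735] → run H
t=25: vr[A=1024/205 B=1769216/408155 E=1166592/261785 G=277248/53915 H=20224/2747] → run B
t=26: vr[A=1024/205 B=1979136/408155 E=1166592/261785 G=277248/53915 H=20224/2747] → run E
t=27: vr[A=1024/205 B=1979136/408155 E=1376512/261785 G=277248/53915 H=20224/2747] → run B
t=28: vr[A=1024/205 E=1376512/261785 G=277248/53915 H=20224/2747] → run A
t=29: vr[E=1376512/261785 G=277248/53915 H=20224/2747] → run G
t=30: vr[E=1376512/261785 G=382208/53915 H=20224/2747] → run E
t=31: vr[G=382208/53915 H=20224/2747] → run G
t=32: vr[G=487168/53915 H=20224/2747] → run H
t=33: vr[G=487168/53915 H=143104/13735] → run G
t=34: vr[G=592128/53915 H=143104/13735] → run H
t=35: vr[G=592128/53915 H=185088/13735] → run G
t=36: vr[G=697088/53915 H=185088/13735] → run G
t=37: vr[G=802048/53915 H=185088/13735] → run H
t=38: vr[G=802048/53915] → run G
t=39: (idle)
t=40: (idle)
t=41: (idle)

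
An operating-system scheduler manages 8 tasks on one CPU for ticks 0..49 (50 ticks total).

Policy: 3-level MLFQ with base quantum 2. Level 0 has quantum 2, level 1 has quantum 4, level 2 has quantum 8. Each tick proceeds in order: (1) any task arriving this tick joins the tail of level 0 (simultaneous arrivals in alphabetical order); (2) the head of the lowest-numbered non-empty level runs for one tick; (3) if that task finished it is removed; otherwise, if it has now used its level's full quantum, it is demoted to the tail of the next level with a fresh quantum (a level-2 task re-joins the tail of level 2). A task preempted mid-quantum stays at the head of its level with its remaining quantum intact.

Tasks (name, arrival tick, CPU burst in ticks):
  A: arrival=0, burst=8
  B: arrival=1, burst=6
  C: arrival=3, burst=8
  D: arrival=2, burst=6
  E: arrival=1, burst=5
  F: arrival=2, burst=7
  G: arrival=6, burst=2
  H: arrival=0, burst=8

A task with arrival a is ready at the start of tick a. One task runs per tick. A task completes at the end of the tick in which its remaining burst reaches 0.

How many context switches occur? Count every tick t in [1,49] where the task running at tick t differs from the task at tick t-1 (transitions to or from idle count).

t=0: L0/L1/L2 = AH/-/- → run A
t=1: L0/L1/L2 = AHBE/-/- → run A
t=2: L0/L1/L2 = HBEDF/A/- → run H
t=3: L0/L1/L2 = HBEDFC/A/- → run H
t=4: L0/L1/L2 = BEDFC/AH/- → run B
t=5: L0/L1/L2 = BEDFC/AH/- → run B
t=6: L0/L1/L2 = EDFCG/AHB/- → run E
t=7: L0/L1/L2 = EDFCG/AHB/- → run E
t=8: L0/L1/L2 = DFCG/AHBE/- → run D
t=9: L0/L1/L2 = DFCG/AHBE/- → run D
t=10: L0/L1/L2 = FCG/AHBED/- → run F
t=11: L0/L1/L2 = FCG/AHBED/- → run F
t=12: L0/L1/L2 = CG/AHBEDF/- → run C
t=13: L0/L1/L2 = CG/AHBEDF/- → run C
t=14: L0/L1/L2 = G/AHBEDFC/- → run G
t=15: L0/L1/L2 = G/AHBEDFC/- → run G
t=16: L0/L1/L2 = -/AHBEDFC/- → run A
t=17: L0/L1/L2 = -/AHBEDFC/- → run A
t=18: L0/L1/L2 = -/AHBEDFC/- → run A
t=19: L0/L1/L2 = -/AHBEDFC/- → run A
t=20: L0/L1/L2 = -/HBEDFC/A → run H
t=21: L0/L1/L2 = -/HBEDFC/A → run H
t=22: L0/L1/L2 = -/HBEDFC/A → run H
t=23: L0/L1/L2 = -/HBEDFC/A → run H
t=24: L0/L1/L2 = -/BEDFC/AH → run B
t=25: L0/L1/L2 = -/BEDFC/AH → run B
t=26: L0/L1/L2 = -/BEDFC/AH → run B
t=27: L0/L1/L2 = -/BEDFC/AH → run B
t=28: L0/L1/L2 = -/EDFC/AH → run E
t=29: L0/L1/L2 = -/EDFC/AH → run E
t=30: L0/L1/L2 = -/EDFC/AH → run E
t=31: L0/L1/L2 = -/DFC/AH → run D
t=32: L0/L1/L2 = -/DFC/AH → run D
t=33: L0/L1/L2 = -/DFC/AH → run D
t=34: L0/L1/L2 = -/DFC/AH → run D
t=35: L0/L1/L2 = -/FC/AH → run F
t=36: L0/L1/L2 = -/FC/AH → run F
t=37: L0/L1/L2 = -/FC/AH → run F
t=38: L0/L1/L2 = -/FC/AH → run F
t=39: L0/L1/L2 = -/C/AHF → run C
t=40: L0/L1/L2 = -/C/AHF → run C
t=41: L0/L1/L2 = -/C/AHF → run C
t=42: L0/L1/L2 = -/C/AHF → run C
t=43: L0/L1/L2 = -/-/AHFC → run A
t=44: L0/L1/L2 = -/-/AHFC → run A
t=45: L0/L1/L2 = -/-/HFC → run H
t=46: L0/L1/L2 = -/-/HFC → run H
t=47: L0/L1/L2 = -/-/FC → run F
t=48: L0/L1/L2 = -/-/C → run C
t=49: L0/L1/L2 = -/-/C → run C

context switches = 18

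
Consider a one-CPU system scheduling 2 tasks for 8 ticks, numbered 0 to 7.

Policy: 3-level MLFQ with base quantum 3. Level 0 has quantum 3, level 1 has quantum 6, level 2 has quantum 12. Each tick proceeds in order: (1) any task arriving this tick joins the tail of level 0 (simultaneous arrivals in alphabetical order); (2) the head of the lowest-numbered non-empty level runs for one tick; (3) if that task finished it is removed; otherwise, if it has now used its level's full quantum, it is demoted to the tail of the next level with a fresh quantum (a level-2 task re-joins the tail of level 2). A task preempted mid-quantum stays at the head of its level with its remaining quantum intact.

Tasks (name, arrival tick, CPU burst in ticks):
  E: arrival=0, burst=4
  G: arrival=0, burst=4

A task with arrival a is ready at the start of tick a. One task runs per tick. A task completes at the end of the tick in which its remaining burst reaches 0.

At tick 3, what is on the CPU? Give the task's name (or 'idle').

running at tick 3 = G

t=0: L0/L1/L2 = EG/-/- → run E
t=1: L0/L1/L2 = EG/-/- → run E
t=2: L0/L1/L2 = EG/-/- → run E
t=3: L0/L1/L2 = G/E/- → run G
t=4: L0/L1/L2 = G/E/- → run G
t=5: L0/L1/L2 = G/E/- → run G
t=6: L0/L1/L2 = -/EG/- → run E
t=7: L0/L1/L2 = -/G/- → run G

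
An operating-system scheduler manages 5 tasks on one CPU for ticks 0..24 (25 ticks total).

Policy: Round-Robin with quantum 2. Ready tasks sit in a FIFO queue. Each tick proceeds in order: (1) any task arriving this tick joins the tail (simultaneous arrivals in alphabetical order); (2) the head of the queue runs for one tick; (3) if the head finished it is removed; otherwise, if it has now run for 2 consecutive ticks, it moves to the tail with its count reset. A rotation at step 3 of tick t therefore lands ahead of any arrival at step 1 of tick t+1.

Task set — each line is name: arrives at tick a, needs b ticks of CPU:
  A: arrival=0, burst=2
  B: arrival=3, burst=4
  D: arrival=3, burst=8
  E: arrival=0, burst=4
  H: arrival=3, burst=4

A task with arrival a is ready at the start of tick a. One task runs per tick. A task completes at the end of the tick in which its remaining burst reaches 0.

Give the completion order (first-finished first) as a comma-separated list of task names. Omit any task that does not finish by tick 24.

completion order = A, E, B, H, D

t=0: queue=[A,E] q_used=0 → run A
t=1: queue=[A,E] q_used=1 → run A
t=2: queue=[E] q_used=0 → run E
t=3: queue=[E,B,D,H] q_used=1 → run E
t=4: queue=[B,D,H,E] q_used=0 → run B
t=5: queue=[B,D,H,E] q_used=1 → run B
t=6: queue=[D,H,E,B] q_used=0 → run D
t=7: queue=[D,H,E,B] q_used=1 → run D
t=8: queue=[H,E,B,D] q_used=0 → run H
t=9: queue=[H,E,B,D] q_used=1 → run H
t=10: queue=[E,B,D,H] q_used=0 → run E
t=11: queue=[E,B,D,H] q_used=1 → run E
t=12: queue=[B,D,H] q_used=0 → run B
t=13: queue=[B,D,H] q_used=1 → run B
t=14: queue=[D,H] q_used=0 → run D
t=15: queue=[D,H] q_used=1 → run D
t=16: queue=[H,D] q_used=0 → run H
t=17: queue=[H,D] q_used=1 → run H
t=18: queue=[D] q_used=0 → run D
t=19: queue=[D] q_used=1 → run D
t=20: queue=[D] q_used=0 → run D
t=21: queue=[D] q_used=1 → run D
t=22: (idle)
t=23: (idle)
t=24: (idle)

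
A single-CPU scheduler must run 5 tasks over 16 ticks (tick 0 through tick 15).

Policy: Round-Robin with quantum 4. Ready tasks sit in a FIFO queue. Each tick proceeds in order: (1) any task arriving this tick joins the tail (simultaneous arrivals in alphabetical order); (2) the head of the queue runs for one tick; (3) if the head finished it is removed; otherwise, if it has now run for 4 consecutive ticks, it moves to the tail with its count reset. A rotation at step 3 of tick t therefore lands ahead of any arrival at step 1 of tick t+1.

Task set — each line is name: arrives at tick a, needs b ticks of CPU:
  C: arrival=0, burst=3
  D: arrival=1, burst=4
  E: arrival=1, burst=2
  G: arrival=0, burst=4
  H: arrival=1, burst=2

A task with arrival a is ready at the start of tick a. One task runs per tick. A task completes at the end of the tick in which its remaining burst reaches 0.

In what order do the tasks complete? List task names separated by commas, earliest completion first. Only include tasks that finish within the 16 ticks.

t=0: queue=[C,G] q_used=0 → run C
t=1: queue=[C,G,D,E,H] q_used=1 → run C
t=2: queue=[C,G,D,E,H] q_used=2 → run C
t=3: queue=[G,D,E,H] q_used=0 → run G
t=4: queue=[G,D,E,H] q_used=1 → run G
t=5: queue=[G,D,E,H] q_used=2 → run G
t=6: queue=[G,D,E,H] q_used=3 → run G
t=7: queue=[D,E,H] q_used=0 → run D
t=8: queue=[D,E,H] q_used=1 → run D
t=9: queue=[D,E,H] q_used=2 → run D
t=10: queue=[D,E,H] q_used=3 → run D
t=11: queue=[E,H] q_used=0 → run E
t=12: queue=[E,H] q_used=1 → run E
t=13: queue=[H] q_used=0 → run H
t=14: queue=[H] q_used=1 → run H
t=15: (idle)

completion order = C, G, D, E, H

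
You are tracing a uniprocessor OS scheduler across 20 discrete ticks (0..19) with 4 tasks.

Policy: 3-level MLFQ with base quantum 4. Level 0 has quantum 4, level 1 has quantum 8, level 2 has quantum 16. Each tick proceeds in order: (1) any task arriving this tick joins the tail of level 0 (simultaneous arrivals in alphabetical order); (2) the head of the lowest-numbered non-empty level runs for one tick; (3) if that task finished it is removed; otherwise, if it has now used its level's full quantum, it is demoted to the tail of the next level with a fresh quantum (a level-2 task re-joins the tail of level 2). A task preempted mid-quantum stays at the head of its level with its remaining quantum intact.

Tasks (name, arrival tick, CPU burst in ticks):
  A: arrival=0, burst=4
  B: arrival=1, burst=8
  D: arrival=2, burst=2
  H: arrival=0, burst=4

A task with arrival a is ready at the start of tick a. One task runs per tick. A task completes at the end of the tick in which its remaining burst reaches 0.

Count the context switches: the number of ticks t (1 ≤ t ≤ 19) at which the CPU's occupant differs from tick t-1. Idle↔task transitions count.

context switches = 5

t=0: L0/L1/L2 = AH/-/- → run A
t=1: L0/L1/L2 = AHB/-/- → run A
t=2: L0/L1/L2 = AHBD/-/- → run A
t=3: L0/L1/L2 = AHBD/-/- → run A
t=4: L0/L1/L2 = HBD/-/- → run H
t=5: L0/L1/L2 = HBD/-/- → run H
t=6: L0/L1/L2 = HBD/-/- → run H
t=7: L0/L1/L2 = HBD/-/- → run H
t=8: L0/L1/L2 = BD/-/- → run B
t=9: L0/L1/L2 = BD/-/- → run B
t=10: L0/L1/L2 = BD/-/- → run B
t=11: L0/L1/L2 = BD/-/- → run B
t=12: L0/L1/L2 = D/B/- → run D
t=13: L0/L1/L2 = D/B/- → run D
t=14: L0/L1/L2 = -/B/- → run B
t=15: L0/L1/L2 = -/B/- → run B
t=16: L0/L1/L2 = -/B/- → run B
t=17: L0/L1/L2 = -/B/- → run B
t=18: (idle)
t=19: (idle)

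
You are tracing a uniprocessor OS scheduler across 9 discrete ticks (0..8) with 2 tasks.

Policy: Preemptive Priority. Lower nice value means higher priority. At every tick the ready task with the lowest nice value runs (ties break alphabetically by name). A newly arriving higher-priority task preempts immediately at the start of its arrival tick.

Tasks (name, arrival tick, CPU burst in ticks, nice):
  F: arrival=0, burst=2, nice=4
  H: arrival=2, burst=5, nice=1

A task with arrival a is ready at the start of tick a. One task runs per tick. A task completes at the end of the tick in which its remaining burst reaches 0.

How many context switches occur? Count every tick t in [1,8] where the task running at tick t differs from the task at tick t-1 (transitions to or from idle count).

t=0: ready={F} → run F
t=1: ready={F} → run F
t=2: ready={H} → run H
t=3: ready={H} → run H
t=4: ready={H} → run H
t=5: ready={H} → run H
t=6: ready={H} → run H
t=7: (idle)
t=8: (idle)

context switches = 2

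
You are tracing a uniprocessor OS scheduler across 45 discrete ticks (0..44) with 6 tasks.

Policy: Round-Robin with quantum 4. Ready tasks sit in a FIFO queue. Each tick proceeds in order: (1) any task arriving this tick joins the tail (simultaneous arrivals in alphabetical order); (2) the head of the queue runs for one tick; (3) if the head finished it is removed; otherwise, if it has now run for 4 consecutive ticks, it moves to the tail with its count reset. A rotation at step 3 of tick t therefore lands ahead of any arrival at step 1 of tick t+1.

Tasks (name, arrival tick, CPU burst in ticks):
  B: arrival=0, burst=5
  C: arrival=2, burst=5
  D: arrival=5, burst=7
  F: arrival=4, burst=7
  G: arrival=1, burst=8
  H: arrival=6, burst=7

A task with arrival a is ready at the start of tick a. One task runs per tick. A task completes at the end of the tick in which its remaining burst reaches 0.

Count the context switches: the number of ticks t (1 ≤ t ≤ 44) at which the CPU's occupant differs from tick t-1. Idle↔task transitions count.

t=0: queue=[B] q_used=0 → run B
t=1: queue=[B,G] q_used=1 → run B
t=2: queue=[B,G,C] q_used=2 → run B
t=3: queue=[B,G,C] q_used=3 → run B
t=4: queue=[G,C,B,F] q_used=0 → run G
t=5: queue=[G,C,B,F,D] q_used=1 → run G
t=6: queue=[G,C,B,F,D,H] q_used=2 → run G
t=7: queue=[G,C,B,F,D,H] q_used=3 → run G
t=8: queue=[C,B,F,D,H,G] q_used=0 → run C
t=9: queue=[C,B,F,D,H,G] q_used=1 → run C
t=10: queue=[C,B,F,D,H,G] q_used=2 → run C
t=11: queue=[C,B,F,D,H,G] q_used=3 → run C
t=12: queue=[B,F,D,H,G,C] q_used=0 → run B
t=13: queue=[F,D,H,G,C] q_used=0 → run F
t=14: queue=[F,D,H,G,C] q_used=1 → run F
t=15: queue=[F,D,H,G,C] q_used=2 → run F
t=16: queue=[F,D,H,G,C] q_used=3 → run F
t=17: queue=[D,H,G,C,F] q_used=0 → run D
t=18: queue=[D,H,G,C,F] q_used=1 → run D
t=19: queue=[D,H,G,C,F] q_used=2 → run D
t=20: queue=[D,H,G,C,F] q_used=3 → run D
t=21: queue=[H,G,C,F,D] q_used=0 → run H
t=22: queue=[H,G,C,F,D] q_used=1 → run H
t=23: queue=[H,G,C,F,D] q_used=2 → run H
t=24: queue=[H,G,C,F,D] q_used=3 → run H
t=25: queue=[G,C,F,D,H] q_used=0 → run G
t=26: queue=[G,C,F,D,H] q_used=1 → run G
t=27: queue=[G,C,F,D,H] q_used=2 → run G
t=28: queue=[G,C,F,D,H] q_used=3 → run G
t=29: queue=[C,F,D,H] q_used=0 → run C
t=30: queue=[F,D,H] q_used=0 → run F
t=31: queue=[F,D,H] q_used=1 → run F
t=32: queue=[F,D,H] q_used=2 → run F
t=33: queue=[D,H] q_used=0 → run D
t=34: queue=[D,H] q_used=1 → run D
t=35: queue=[D,H] q_used=2 → run D
t=36: queue=[H] q_used=0 → run H
t=37: queue=[H] q_used=1 → run H
t=38: queue=[H] q_used=2 → run H
t=39: (idle)
t=40: (idle)
t=41: (idle)
t=42: (idle)
t=43: (idle)
t=44: (idle)

context switches = 12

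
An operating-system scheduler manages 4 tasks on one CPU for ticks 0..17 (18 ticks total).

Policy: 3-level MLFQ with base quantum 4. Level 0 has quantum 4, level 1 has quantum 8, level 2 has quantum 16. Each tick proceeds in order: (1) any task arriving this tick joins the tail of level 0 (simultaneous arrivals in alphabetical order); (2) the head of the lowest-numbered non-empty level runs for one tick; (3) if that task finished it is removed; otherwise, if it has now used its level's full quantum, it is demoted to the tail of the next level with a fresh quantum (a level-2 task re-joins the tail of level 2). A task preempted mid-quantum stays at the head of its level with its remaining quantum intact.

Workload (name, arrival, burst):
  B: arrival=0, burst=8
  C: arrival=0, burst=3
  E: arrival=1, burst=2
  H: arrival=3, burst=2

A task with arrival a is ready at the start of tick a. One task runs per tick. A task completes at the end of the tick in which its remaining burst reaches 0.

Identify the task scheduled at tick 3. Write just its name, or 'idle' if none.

running at tick 3 = B

t=0: L0/L1/L2 = BC/-/- → run B
t=1: L0/L1/L2 = BCE/-/- → run B
t=2: L0/L1/L2 = BCE/-/- → run B
t=3: L0/L1/L2 = BCEH/-/- → run B
t=4: L0/L1/L2 = CEH/B/- → run C
t=5: L0/L1/L2 = CEH/B/- → run C
t=6: L0/L1/L2 = CEH/B/- → run C
t=7: L0/L1/L2 = EH/B/- → run E
t=8: L0/L1/L2 = EH/B/- → run E
t=9: L0/L1/L2 = H/B/- → run H
t=10: L0/L1/L2 = H/B/- → run H
t=11: L0/L1/L2 = -/B/- → run B
t=12: L0/L1/L2 = -/B/- → run B
t=13: L0/L1/L2 = -/B/- → run B
t=14: L0/L1/L2 = -/B/- → run B
t=15: (idle)
t=16: (idle)
t=17: (idle)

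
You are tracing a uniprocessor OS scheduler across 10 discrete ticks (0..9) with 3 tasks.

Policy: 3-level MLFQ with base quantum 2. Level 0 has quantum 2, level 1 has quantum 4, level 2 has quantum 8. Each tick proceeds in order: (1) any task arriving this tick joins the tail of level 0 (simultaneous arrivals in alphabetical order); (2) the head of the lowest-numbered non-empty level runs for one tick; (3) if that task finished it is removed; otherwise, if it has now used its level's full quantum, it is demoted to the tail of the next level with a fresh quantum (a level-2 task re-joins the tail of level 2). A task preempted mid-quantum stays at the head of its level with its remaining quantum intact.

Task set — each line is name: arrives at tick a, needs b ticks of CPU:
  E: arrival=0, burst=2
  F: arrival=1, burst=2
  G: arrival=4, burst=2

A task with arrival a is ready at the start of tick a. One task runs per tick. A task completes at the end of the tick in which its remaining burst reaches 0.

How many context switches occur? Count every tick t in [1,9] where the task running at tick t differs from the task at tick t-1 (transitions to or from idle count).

context switches = 3

t=0: L0/L1/L2 = E/-/- → run E
t=1: L0/L1/L2 = EF/-/- → run E
t=2: L0/L1/L2 = F/-/- → run F
t=3: L0/L1/L2 = F/-/- → run F
t=4: L0/L1/L2 = G/-/- → run G
t=5: L0/L1/L2 = G/-/- → run G
t=6: (idle)
t=7: (idle)
t=8: (idle)
t=9: (idle)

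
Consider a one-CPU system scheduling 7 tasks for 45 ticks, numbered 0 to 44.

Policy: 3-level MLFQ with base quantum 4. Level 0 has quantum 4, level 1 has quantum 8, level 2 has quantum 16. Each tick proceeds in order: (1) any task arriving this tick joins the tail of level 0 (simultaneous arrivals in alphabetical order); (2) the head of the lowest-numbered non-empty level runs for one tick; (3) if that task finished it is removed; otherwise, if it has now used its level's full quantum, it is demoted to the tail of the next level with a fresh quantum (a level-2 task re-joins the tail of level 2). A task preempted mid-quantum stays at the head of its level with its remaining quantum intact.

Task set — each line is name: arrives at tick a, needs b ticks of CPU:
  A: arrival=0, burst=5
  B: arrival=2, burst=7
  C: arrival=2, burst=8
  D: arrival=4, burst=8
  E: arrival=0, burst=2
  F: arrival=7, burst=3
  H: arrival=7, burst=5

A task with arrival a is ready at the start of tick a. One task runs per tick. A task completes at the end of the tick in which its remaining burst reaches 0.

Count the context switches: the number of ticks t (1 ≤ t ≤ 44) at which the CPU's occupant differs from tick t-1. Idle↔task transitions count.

t=0: L0/L1/L2 = AE/-/- → run A
t=1: L0/L1/L2 = AE/-/- → run A
t=2: L0/L1/L2 = AEBC/-/- → run A
t=3: L0/L1/L2 = AEBC/-/- → run A
t=4: L0/L1/L2 = EBCD/A/- → run E
t=5: L0/L1/L2 = EBCD/A/- → run E
t=6: L0/L1/L2 = BCD/A/- → run B
t=7: L0/L1/L2 = BCDFH/A/- → run B
t=8: L0/L1/L2 = BCDFH/A/- → run B
t=9: L0/L1/L2 = BCDFH/A/- → run B
t=10: L0/L1/L2 = CDFH/AB/- → run C
t=11: L0/L1/L2 = CDFH/AB/- → run C
t=12: L0/L1/L2 = CDFH/AB/- → run C
t=13: L0/L1/L2 = CDFH/AB/- → run C
t=14: L0/L1/L2 = DFH/ABC/- → run D
t=15: L0/L1/L2 = DFH/ABC/- → run D
t=16: L0/L1/L2 = DFH/ABC/- → run D
t=17: L0/L1/L2 = DFH/ABC/- → run D
t=18: L0/L1/L2 = FH/ABCD/- → run F
t=19: L0/L1/L2 = FH/ABCD/- → run F
t=20: L0/L1/L2 = FH/ABCD/- → run F
t=21: L0/L1/L2 = H/ABCD/- → run H
t=22: L0/L1/L2 = H/ABCD/- → run H
t=23: L0/L1/L2 = H/ABCD/- → run H
t=24: L0/L1/L2 = H/ABCD/- → run H
t=25: L0/L1/L2 = -/ABCDH/- → run A
t=26: L0/L1/L2 = -/BCDH/- → run B
t=27: L0/L1/L2 = -/BCDH/- → run B
t=28: L0/L1/L2 = -/BCDH/- → run B
t=29: L0/L1/L2 = -/CDH/- → run C
t=30: L0/L1/L2 = -/CDH/- → run C
t=31: L0/L1/L2 = -/CDH/- → run C
t=32: L0/L1/L2 = -/CDH/- → run C
t=33: L0/L1/L2 = -/DH/- → run D
t=34: L0/L1/L2 = -/DH/- → run D
t=35: L0/L1/L2 = -/DH/- → run D
t=36: L0/L1/L2 = -/DH/- → run D
t=37: L0/L1/L2 = -/H/- → run H
t=38: (idle)
t=39: (idle)
t=40: (idle)
t=41: (idle)
t=42: (idle)
t=43: (idle)
t=44: (idle)

context switches = 12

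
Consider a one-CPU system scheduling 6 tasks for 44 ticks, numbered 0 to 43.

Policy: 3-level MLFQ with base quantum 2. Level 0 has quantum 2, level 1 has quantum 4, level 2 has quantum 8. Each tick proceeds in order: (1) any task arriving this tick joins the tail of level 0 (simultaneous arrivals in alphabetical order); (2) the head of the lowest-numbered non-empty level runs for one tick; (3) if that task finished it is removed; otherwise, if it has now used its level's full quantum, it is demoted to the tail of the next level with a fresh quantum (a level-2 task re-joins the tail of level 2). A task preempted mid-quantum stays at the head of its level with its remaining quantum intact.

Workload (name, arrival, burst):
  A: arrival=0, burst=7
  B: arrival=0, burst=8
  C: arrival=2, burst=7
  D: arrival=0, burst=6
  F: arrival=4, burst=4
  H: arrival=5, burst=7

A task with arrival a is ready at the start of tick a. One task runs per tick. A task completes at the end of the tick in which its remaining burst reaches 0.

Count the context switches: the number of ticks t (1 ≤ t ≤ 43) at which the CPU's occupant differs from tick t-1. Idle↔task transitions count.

t=0: L0/L1/L2 = ABD/-/- → run A
t=1: L0/L1/L2 = ABD/-/- → run A
t=2: L0/L1/L2 = BDC/A/- → run B
t=3: L0/L1/L2 = BDC/A/- → run B
t=4: L0/L1/L2 = DCF/AB/- → run D
t=5: L0/L1/L2 = DCFH/AB/- → run D
t=6: L0/L1/L2 = CFH/ABD/- → run C
t=7: L0/L1/L2 = CFH/ABD/- → run C
t=8: L0/L1/L2 = FH/ABDC/- → run F
t=9: L0/L1/L2 = FH/ABDC/- → run F
t=10: L0/L1/L2 = H/ABDCF/- → run H
t=11: L0/L1/L2 = H/ABDCF/- → run H
t=12: L0/L1/L2 = -/ABDCFH/- → run A
t=13: L0/L1/L2 = -/ABDCFH/- → run A
t=14: L0/L1/L2 = -/ABDCFH/- → run A
t=15: L0/L1/L2 = -/ABDCFH/- → run A
t=16: L0/L1/L2 = -/BDCFH/A → run B
t=17: L0/L1/L2 = -/BDCFH/A → run B
t=18: L0/L1/L2 = -/BDCFH/A → run B
t=19: L0/L1/L2 = -/BDCFH/A → run B
t=20: L0/L1/L2 = -/DCFH/AB → run D
t=21: L0/L1/L2 = -/DCFH/AB → run D
t=22: L0/L1/L2 = -/DCFH/AB → run D
t=23: L0/L1/L2 = -/DCFH/AB → run D
t=24: L0/L1/L2 = -/CFH/AB → run C
t=25: L0/L1/L2 = -/CFH/AB → run C
t=26: L0/L1/L2 = -/CFH/AB → run C
t=27: L0/L1/L2 = -/CFH/AB → run C
t=28: L0/L1/L2 = -/FH/ABC → run F
t=29: L0/L1/L2 = -/FH/ABC → run F
t=30: L0/L1/L2 = -/H/ABC → run H
t=31: L0/L1/L2 = -/H/ABC → run H
t=32: L0/L1/L2 = -/H/ABC → run H
t=33: L0/L1/L2 = -/H/ABC → run H
t=34: L0/L1/L2 = -/-/ABCH → run A
t=35: L0/L1/L2 = -/-/BCH → run B
t=36: L0/L1/L2 = -/-/BCH → run B
t=37: L0/L1/L2 = -/-/CH → run C
t=38: L0/L1/L2 = -/-/H → run H
t=39: (idle)
t=40: (idle)
t=41: (idle)
t=42: (idle)
t=43: (idle)

context switches = 16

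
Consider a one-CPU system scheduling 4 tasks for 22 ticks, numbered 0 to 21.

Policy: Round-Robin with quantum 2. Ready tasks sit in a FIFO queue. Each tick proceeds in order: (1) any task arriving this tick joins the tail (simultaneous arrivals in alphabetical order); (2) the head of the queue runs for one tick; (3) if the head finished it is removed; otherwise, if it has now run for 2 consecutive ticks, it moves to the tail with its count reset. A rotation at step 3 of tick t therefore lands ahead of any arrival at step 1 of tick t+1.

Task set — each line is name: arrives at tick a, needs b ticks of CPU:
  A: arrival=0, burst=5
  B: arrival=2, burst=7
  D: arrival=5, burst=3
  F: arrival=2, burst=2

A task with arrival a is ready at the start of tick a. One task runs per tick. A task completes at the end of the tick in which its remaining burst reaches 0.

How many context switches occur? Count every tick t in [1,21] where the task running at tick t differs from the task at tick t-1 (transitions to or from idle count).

t=0: queue=[A] q_used=0 → run A
t=1: queue=[A] q_used=1 → run A
t=2: queue=[A,B,F] q_used=0 → run A
t=3: queue=[A,B,F] q_used=1 → run A
t=4: queue=[B,F,A] q_used=0 → run B
t=5: queue=[B,F,A,D] q_used=1 → run B
t=6: queue=[F,A,D,B] q_used=0 → run F
t=7: queue=[F,A,D,B] q_used=1 → run F
t=8: queue=[A,D,B] q_used=0 → run A
t=9: queue=[D,B] q_used=0 → run D
t=10: queue=[D,B] q_used=1 → run D
t=11: queue=[B,D] q_used=0 → run B
t=12: queue=[B,D] q_used=1 → run B
t=13: queue=[D,B] q_used=0 → run D
t=14: queue=[B] q_used=0 → run B
t=15: queue=[B] q_used=1 → run B
t=16: queue=[B] q_used=0 → run B
t=17: (idle)
t=18: (idle)
t=19: (idle)
t=20: (idle)
t=21: (idle)

context switches = 8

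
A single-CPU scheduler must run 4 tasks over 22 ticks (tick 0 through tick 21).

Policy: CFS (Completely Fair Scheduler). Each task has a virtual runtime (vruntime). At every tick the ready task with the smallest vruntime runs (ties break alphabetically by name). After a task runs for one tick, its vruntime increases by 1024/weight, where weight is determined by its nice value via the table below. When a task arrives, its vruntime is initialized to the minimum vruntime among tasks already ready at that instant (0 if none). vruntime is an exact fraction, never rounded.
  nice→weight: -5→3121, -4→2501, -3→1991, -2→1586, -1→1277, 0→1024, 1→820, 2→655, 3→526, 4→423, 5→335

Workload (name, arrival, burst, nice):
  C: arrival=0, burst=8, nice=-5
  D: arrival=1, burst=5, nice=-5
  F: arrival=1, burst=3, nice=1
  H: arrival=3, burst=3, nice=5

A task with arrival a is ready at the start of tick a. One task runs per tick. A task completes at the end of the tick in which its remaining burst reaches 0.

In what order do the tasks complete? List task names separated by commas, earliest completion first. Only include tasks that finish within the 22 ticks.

t=0: vr[C=0] → run C
t=1: vr[C=1024/3121 D=1024/3121 F=1024/3121] → run C
t=2: vr[C=2048/3121 D=1024/3121 F=1024/3121] → run D
t=3: vr[C=2048/3121 D=2048/3121 F=1024/3121 H=1024/3121] → run F
t=4: vr[C=2048/3121 D=2048/3121 F=1008896/639805 H=1024/3121] → run H
t=5: vr[C=2048/3121 D=2048/3121 F=1008896/639805 H=3538944/1045535] → run C
t=6: vr[C=3072/3121 D=2048/3121 F=1008896/639805 H=3538944/1045535] → run D
t=7: vr[C=3072/3121 D=3072/3121 F=1008896/639805 H=3538944/1045535] → run C
t=8: vr[C=4096/3121 D=3072/3121 F=1008896/639805 H=3538944/1045535] → run D
t=9: vr[C=4096/3121 D=4096/3121 F=1008896/639805 H=3538944/1045535] → run C
t=10: vr[C=5120/3121 D=4096/3121 F=1008896/639805 H=3538944/1045535] → run D
t=11: vr[C=5120/3121 D=5120/3121 F=1008896/639805 H=3538944/1045535] → run F
t=12: vr[C=5120/3121 D=5120/3121 F=1807872/639805 H=3538944/1045535] → run C
t=13: vr[C=6144/3121 D=5120/3121 F=1807872/639805 H=3538944/1045535] → run D
t=14: vr[C=6144/3121 F=1807872/639805 H=3538944/1045535] → run C
t=15: vr[C=7168/3121 F=1807872/639805 H=3538944/1045535] → run C
t=16: vr[F=1807872/639805 H=3538944/1045535] → run F
t=17: vr[H=3538944/1045535] → run H
t=18: vr[H=6734848/1045535] → run H
t=19: (idle)
t=20: (idle)
t=21: (idle)

completion order = D, C, F, H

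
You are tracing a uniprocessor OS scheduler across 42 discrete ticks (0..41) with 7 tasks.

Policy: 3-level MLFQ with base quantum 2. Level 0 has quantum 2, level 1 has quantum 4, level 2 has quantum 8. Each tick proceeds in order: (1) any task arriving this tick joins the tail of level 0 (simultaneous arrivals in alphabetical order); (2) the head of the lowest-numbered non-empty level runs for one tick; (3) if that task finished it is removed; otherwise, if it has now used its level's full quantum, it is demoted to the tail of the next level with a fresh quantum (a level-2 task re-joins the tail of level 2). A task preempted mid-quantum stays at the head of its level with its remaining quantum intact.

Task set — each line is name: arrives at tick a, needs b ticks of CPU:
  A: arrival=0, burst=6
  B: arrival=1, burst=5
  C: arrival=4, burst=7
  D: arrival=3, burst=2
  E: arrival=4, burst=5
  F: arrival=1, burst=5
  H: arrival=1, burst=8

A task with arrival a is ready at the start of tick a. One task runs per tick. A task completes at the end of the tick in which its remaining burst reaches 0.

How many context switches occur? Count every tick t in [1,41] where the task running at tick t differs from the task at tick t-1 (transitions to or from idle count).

context switches = 15

t=0: L0/L1/L2 = A/-/- → run A
t=1: L0/L1/L2 = ABFH/-/- → run A
t=2: L0/L1/L2 = BFH/A/- → run B
t=3: L0/L1/L2 = BFHD/A/- → run B
t=4: L0/L1/L2 = FHDCE/AB/- → run F
t=5: L0/L1/L2 = FHDCE/AB/- → run F
t=6: L0/L1/L2 = HDCE/ABF/- → run H
t=7: L0/L1/L2 = HDCE/ABF/- → run H
t=8: L0/L1/L2 = DCE/ABFH/- → run D
t=9: L0/L1/L2 = DCE/ABFH/- → run D
t=10: L0/L1/L2 = CE/ABFH/- → run C
t=11: L0/L1/L2 = CE/ABFH/- → run C
t=12: L0/L1/L2 = E/ABFHC/- → run E
t=13: L0/L1/L2 = E/ABFHC/- → run E
t=14: L0/L1/L2 = -/ABFHCE/- → run A
t=15: L0/L1/L2 = -/ABFHCE/- → run A
t=16: L0/L1/L2 = -/ABFHCE/- → run A
t=17: L0/L1/L2 = -/ABFHCE/- → run A
t=18: L0/L1/L2 = -/BFHCE/- → run B
t=19: L0/L1/L2 = -/BFHCE/- → run B
t=20: L0/L1/L2 = -/BFHCE/- → run B
t=21: L0/L1/L2 = -/FHCE/- → run F
t=22: L0/L1/L2 = -/FHCE/- → run F
t=23: L0/L1/L2 = -/FHCE/- → run F
t=24: L0/L1/L2 = -/HCE/- → run H
t=25: L0/L1/L2 = -/HCE/- → run H
t=26: L0/L1/L2 = -/HCE/- → run H
t=27: L0/L1/L2 = -/HCE/- → run H
t=28: L0/L1/L2 = -/CE/H → run C
t=29: L0/L1/L2 = -/CE/H → run C
t=30: L0/L1/L2 = -/CE/H → run C
t=31: L0/L1/L2 = -/CE/H → run C
t=32: L0/L1/L2 = -/E/HC → run E
t=33: L0/L1/L2 = -/E/HC → run E
t=34: L0/L1/L2 = -/E/HC → run E
t=35: L0/L1/L2 = -/-/HC → run H
t=36: L0/L1/L2 = -/-/HC → run H
t=37: L0/L1/L2 = -/-/C → run C
t=38: (idle)
t=39: (idle)
t=40: (idle)
t=41: (idle)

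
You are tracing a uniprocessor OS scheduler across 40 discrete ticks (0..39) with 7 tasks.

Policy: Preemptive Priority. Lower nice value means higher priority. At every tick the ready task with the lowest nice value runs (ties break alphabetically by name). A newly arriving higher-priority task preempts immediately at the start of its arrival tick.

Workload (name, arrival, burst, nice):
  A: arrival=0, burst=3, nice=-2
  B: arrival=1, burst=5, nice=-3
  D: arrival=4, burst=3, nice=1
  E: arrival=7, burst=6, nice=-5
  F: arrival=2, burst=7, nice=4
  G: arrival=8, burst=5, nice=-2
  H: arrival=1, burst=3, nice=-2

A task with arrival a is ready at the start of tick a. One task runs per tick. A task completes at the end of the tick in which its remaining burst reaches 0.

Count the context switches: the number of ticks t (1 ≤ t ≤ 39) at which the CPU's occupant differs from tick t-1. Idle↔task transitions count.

t=0: ready={A} → run A
t=1: ready={A,B,H} → run B
t=2: ready={A,B,F,H} → run B
t=3: ready={A,B,F,H} → run B
t=4: ready={A,B,D,F,H} → run B
t=5: ready={A,B,D,F,H} → run B
t=6: ready={A,D,F,H} → run A
t=7: ready={A,D,E,F,H} → run E
t=8: ready={A,D,E,F,G,H} → run E
t=9: ready={A,D,E,F,G,H} → run E
t=10: ready={A,D,E,F,G,H} → run E
t=11: ready={A,D,E,F,G,H} → run E
t=12: ready={A,D,E,F,G,H} → run E
t=13: ready={A,D,F,G,H} → run A
t=14: ready={D,F,G,H} → run G
t=15: ready={D,F,G,H} → run G
t=16: ready={D,F,G,H} → run G
t=17: ready={D,F,G,H} → run G
t=18: ready={D,F,G,H} → run G
t=19: ready={D,F,H} → run H
t=20: ready={D,F,H} → run H
t=21: ready={D,F,H} → run H
t=22: ready={D,F} → run D
t=23: ready={D,F} → run D
t=24: ready={D,F} → run D
t=25: ready={F} → run F
t=26: ready={F} → run F
t=27: ready={F} → run F
t=28: ready={F} → run F
t=29: ready={F} → run F
t=30: ready={F} → run F
t=31: ready={F} → run F
t=32: (idle)
t=33: (idle)
t=34: (idle)
t=35: (idle)
t=36: (idle)
t=37: (idle)
t=38: (idle)
t=39: (idle)

context switches = 9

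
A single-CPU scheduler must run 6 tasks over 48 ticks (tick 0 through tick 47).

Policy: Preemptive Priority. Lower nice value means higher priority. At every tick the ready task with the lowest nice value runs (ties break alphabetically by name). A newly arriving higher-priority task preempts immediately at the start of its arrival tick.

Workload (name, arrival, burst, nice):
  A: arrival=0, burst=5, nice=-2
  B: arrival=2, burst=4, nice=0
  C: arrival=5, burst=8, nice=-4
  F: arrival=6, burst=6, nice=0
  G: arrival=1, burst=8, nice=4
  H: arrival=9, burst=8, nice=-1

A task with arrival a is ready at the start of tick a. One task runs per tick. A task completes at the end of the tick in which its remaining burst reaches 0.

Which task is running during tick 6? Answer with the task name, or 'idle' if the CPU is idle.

running at tick 6 = C

t=0: ready={A} → run A
t=1: ready={A,G} → run A
t=2: ready={A,B,G} → run A
t=3: ready={A,B,G} → run A
t=4: ready={A,B,G} → run A
t=5: ready={B,C,G} → run C
t=6: ready={B,C,F,G} → run C
t=7: ready={B,C,F,G} → run C
t=8: ready={B,C,F,G} → run C
t=9: ready={B,C,F,G,H} → run C
t=10: ready={B,C,F,G,H} → run C
t=11: ready={B,C,F,G,H} → run C
t=12: ready={B,C,F,G,H} → run C
t=13: ready={B,F,G,H} → run H
t=14: ready={B,F,G,H} → run H
t=15: ready={B,F,G,H} → run H
t=16: ready={B,F,G,H} → run H
t=17: ready={B,F,G,H} → run H
t=18: ready={B,F,G,H} → run H
t=19: ready={B,F,G,H} → run H
t=20: ready={B,F,G,H} → run H
t=21: ready={B,F,G} → run B
t=22: ready={B,F,G} → run B
t=23: ready={B,F,G} → run B
t=24: ready={B,F,G} → run B
t=25: ready={F,G} → run F
t=26: ready={F,G} → run F
t=27: ready={F,G} → run F
t=28: ready={F,G} → run F
t=29: ready={F,G} → run F
t=30: ready={F,G} → run F
t=31: ready={G} → run G
t=32: ready={G} → run G
t=33: ready={G} → run G
t=34: ready={G} → run G
t=35: ready={G} → run G
t=36: ready={G} → run G
t=37: ready={G} → run G
t=38: ready={G} → run G
t=39: (idle)
t=40: (idle)
t=41: (idle)
t=42: (idle)
t=43: (idle)
t=44: (idle)
t=45: (idle)
t=46: (idle)
t=47: (idle)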